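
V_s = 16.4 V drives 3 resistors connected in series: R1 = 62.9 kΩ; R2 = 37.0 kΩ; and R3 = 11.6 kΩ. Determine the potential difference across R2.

Series total: ΣR = 62.9 + 37.0 + 11.6 = 111.5 kΩ.
V = V_s · R/ΣR = 16.4 × 0.3318 = 5.442 V.

V ≈ 5.44 V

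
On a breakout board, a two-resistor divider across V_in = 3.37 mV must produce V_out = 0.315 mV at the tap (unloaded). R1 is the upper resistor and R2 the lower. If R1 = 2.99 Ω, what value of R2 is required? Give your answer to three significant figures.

The divider ratio is R2/(R1+R2) = 0.315/3.37 = 0.09347.
R2 = R1 · 0.09347/(1 − 0.09347) = 0.3083 Ω.

R2 ≈ 0.308 Ω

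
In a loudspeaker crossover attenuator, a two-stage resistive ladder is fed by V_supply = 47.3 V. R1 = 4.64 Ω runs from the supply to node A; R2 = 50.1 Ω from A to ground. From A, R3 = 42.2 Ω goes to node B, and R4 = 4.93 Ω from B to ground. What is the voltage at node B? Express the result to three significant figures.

Looking into the second stage from A: R3 + R4 = 47.13 Ω appears in parallel with R2.
R2 ‖ (R3+R4) = 24.28 Ω.
So V_A = 47.3 × 0.8396 = 39.71 V.
Stage 2 is unloaded, so V_B = V_A · R4/(R3+R4) = 39.71 × 4.93/47.13 = 4.154 V.

V_B ≈ 4.15 V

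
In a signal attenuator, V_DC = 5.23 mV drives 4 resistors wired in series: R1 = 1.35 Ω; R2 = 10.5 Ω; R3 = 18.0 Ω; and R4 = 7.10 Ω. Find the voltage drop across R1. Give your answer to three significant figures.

V ≈ 0.191 mV

Series total: ΣR = 1.35 + 10.5 + 18.0 + 7.10 = 36.95 Ω.
V = V_DC · R/ΣR = 5.23 × 0.03654 = 0.1911 mV.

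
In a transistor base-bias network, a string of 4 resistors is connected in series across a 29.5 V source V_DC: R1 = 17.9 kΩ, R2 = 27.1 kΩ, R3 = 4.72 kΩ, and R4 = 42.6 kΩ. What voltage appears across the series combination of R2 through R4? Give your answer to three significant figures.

V ≈ 23.8 V

ΣR = 17.9 + 27.1 + 4.72 + 42.6 = 92.32 kΩ.
R_{R2..R4} = 27.1 + 4.72 + 42.6 = 74.42 kΩ.
By the voltage-divider rule, V = 29.5 × 74.42/92.32 = 23.78 V.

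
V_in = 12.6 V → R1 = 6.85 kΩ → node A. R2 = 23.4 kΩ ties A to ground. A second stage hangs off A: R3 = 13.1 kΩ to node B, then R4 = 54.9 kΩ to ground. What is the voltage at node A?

V_A ≈ 9.04 V

The second stage (R3 + R4 = 68.00 kΩ) loads node A in parallel with R2.
R2 ‖ (R3+R4) = 17.41 kΩ.
V_A = 12.6 × 17.41/(6.85 + 17.41) = 9.042 V.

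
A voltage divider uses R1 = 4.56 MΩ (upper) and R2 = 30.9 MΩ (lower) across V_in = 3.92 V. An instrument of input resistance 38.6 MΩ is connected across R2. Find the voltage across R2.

The load sits in parallel with R2, giving an effective lower resistance R2' = R2·R_L/(R2+R_L) = 17.16 MΩ.
Then V_out = V_in · R2'/(R1 + R2') = 3.92 × 17.16/21.72 = 3.097 V.
(Unloaded it would be 3.42 V; the load pulls it down.)

V_out ≈ 3.10 V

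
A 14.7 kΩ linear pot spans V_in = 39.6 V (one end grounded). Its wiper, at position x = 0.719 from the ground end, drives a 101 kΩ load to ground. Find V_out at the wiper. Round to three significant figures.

Lower segment x·R_p = 10.57 kΩ; upper segment (1−x)·R_p = 4.131 kΩ.
R_L loads the lower segment: effective lower R = 9.568 kΩ.
Then V_out = V_in · 9.568/(4.131 + 9.568) = 27.66 V.

V_out ≈ 27.7 V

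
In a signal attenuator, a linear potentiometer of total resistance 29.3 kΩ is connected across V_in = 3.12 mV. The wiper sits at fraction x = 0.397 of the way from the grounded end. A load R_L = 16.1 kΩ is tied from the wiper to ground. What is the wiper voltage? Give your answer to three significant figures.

Split the track: R_lower = x·R_p = 11.63 kΩ, R_upper = (1−x)·R_p = 17.67 kΩ.
R_L loads the lower segment: effective lower R = 6.753 kΩ.
V_out = 3.12 × 6.753/(17.67 + 6.753) = 0.8628 mV.

V_out ≈ 0.863 mV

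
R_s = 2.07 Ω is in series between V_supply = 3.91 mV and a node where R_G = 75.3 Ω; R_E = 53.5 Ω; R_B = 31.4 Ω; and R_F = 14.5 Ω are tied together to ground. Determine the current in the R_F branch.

Parallel bank: R_p = 1/(1/75.3 + 1/53.5 + 1/31.4 + 1/14.5) = 7.531 Ω.
V_A by voltage divider: V_A = 3.91 × 7.531/(2.07 + 7.531) = 3.067 mV.
I(R_F) = V_A / R_F = 3.067/14.5 = 0.2115 mA.
(Check via current divider: I_total = 0.4072 mA; share G_k/ΣG = 0.5194 → same result.)

I ≈ 0.212 mA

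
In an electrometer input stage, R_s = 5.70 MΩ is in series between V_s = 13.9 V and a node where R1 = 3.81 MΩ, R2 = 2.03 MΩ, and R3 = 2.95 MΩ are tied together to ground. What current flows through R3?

I ≈ 0.651 µA

Parallel bank: R_p = 1/(1/3.81 + 1/2.03 + 1/2.95) = 0.9140 MΩ.
Node voltage V_A = V_s · R_p/(R_s + R_p) = 13.9 × 0.1382 = 1.921 V.
Branch current I = V_A/R3 = 1.921/2.95 = 0.6512 µA.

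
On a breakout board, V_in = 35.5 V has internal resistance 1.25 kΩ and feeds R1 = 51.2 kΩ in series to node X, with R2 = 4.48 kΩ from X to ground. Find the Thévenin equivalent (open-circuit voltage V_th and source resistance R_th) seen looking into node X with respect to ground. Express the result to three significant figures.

V_th ≈ 2.79 V, R_th ≈ 4.13 kΩ

R1' = 1.25 + 51.2 = 52.45 kΩ (source resistance + R1).
Open-circuit (no load on X): V_th = V_in · R2/(R1' + R2) = 35.5 × 4.48/(52.45 + 4.48) = 2.794 V.
With V_in suppressed (replaced by a short), R_th = R1' ‖ R2 = (52.45 × 4.48)/(52.45 + 4.48) = 4.127 kΩ.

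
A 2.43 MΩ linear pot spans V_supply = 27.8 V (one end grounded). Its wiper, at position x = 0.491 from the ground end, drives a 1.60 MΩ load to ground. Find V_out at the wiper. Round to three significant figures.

Lower segment x·R_p = 1.193 MΩ; upper segment (1−x)·R_p = 1.237 MΩ.
Lower segment in parallel with the load: 1.193 ‖ 1.60 = 0.6835 MΩ.
V_out = 27.8 × 0.6835/(1.237 + 0.6835) = 9.894 V.

V_out ≈ 9.89 V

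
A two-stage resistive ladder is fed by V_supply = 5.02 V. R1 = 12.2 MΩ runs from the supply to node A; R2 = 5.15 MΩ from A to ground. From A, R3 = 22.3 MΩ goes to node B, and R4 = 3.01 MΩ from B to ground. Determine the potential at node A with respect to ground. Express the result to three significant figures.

Looking into the second stage from A: R3 + R4 = 25.31 MΩ appears in parallel with R2.
R2 ‖ (R3+R4) = 4.279 MΩ.
First divider: V_A = V_supply · 4.279/(12.2 + 4.279) = 1.304 V.

V_A ≈ 1.30 V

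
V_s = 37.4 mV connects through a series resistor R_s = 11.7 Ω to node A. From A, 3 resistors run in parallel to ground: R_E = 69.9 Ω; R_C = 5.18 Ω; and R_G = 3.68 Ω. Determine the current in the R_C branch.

I ≈ 1.09 mA

Combine the parallel branches: R_p = (1/69.9 + 1/5.18 + 1/3.68)⁻¹ = 2.087 Ω.
V_A by voltage divider: V_A = 37.4 × 2.087/(11.7 + 2.087) = 5.662 mV.
I(R_C) = V_A / R_C = 5.662/5.18 = 1.093 mA.
(Equivalently: I_total = 2.713 mA, then current-divider fraction G_k/ΣG = 0.4029.)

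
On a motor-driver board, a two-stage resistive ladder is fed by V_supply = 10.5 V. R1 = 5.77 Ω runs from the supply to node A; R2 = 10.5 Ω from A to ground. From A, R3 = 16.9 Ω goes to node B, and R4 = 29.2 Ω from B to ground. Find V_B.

V_B ≈ 3.97 V

Node A sees R2 in parallel with the series input of stage 2, R3 + R4 = 46.10 Ω.
R2 ‖ (R3+R4) = 8.552 Ω.
First divider: V_A = V_supply · 8.552/(5.77 + 8.552) = 6.270 V.
Then the unloaded second divider: V_B = V_A × R4/(R3+R4) = 6.270 × 0.6334 = 3.971 V.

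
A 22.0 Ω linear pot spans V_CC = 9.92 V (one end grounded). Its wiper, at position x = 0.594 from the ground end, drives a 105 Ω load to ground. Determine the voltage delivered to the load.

The pot divides into 8.932 Ω above the wiper and 13.07 Ω below.
(x·R_p) ‖ R_L = 11.62 Ω.
V_out = 9.92 × 11.62/(8.932 + 11.62) = 5.609 V.
(Unloaded: V_out = x·V_CC = 5.89 V.)

V_out ≈ 5.61 V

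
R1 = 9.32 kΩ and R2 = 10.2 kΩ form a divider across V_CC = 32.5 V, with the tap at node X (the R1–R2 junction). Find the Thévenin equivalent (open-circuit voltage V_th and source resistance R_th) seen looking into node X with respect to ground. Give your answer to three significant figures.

Open-circuit (no load on X): V_th = V_CC · R2/(R1 + R2) = 32.5 × 10.2/(9.320 + 10.2) = 16.98 V.
With V_CC suppressed (replaced by a short), R_th = R1 ‖ R2 = (9.320 × 10.2)/(9.320 + 10.2) = 4.870 kΩ.

V_th ≈ 17.0 V, R_th ≈ 4.87 kΩ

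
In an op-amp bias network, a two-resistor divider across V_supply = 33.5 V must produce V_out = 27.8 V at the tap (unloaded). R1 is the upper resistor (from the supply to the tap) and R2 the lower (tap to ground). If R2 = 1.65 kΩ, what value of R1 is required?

R1 ≈ 0.338 kΩ

V_out/V_supply = R2/(R1+R2) = 0.8299.
So R1 = R2 · (V_supply/V_out − 1) = 1.65 × (33.5/27.8 − 1) = 1.65 × 0.2050 = 0.3383 kΩ.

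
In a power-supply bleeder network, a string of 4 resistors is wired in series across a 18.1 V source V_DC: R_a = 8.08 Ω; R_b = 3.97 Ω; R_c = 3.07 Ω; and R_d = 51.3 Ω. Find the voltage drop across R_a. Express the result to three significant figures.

Total series resistance ΣR = 8.08 + 3.97 + 3.07 + 51.3 = 66.42 Ω.
V = V_DC · R/ΣR = 18.1 × 0.1217 = 2.202 V.

V ≈ 2.20 V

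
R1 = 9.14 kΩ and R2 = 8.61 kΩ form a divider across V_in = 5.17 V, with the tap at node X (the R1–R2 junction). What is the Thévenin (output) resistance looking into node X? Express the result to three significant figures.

R_th ≈ 4.43 kΩ

With V_in suppressed (replaced by a short), R_th = R1 ‖ R2 = (9.140 × 8.61)/(9.140 + 8.61) = 4.434 kΩ.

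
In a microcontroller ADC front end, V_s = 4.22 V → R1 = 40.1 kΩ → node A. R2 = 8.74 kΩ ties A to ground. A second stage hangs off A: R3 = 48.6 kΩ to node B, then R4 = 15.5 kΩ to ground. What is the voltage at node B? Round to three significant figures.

V_B ≈ 0.164 V

The second stage (R3 + R4 = 64.10 kΩ) loads node A in parallel with R2.
R2 ‖ (R3+R4) = 7.691 kΩ.
V_A = 4.22 × 7.691/(40.1 + 7.691) = 0.6791 V.
Then the unloaded second divider: V_B = V_A × R4/(R3+R4) = 0.6791 × 0.2418 = 0.1642 V.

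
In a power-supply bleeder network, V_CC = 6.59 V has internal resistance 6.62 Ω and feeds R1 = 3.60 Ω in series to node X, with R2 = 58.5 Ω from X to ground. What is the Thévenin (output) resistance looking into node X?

R_th ≈ 8.70 Ω

R1' = 6.62 + 3.60 = 10.22 Ω (source resistance + R1).
Zeroing V_CC shorts the top of R1' to ground, so R_th = R1' ‖ R2 = 8.700 Ω.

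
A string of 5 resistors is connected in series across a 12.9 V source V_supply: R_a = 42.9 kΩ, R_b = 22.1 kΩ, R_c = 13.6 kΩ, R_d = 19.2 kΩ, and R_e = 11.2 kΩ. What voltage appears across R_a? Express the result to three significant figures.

V ≈ 5.08 V

ΣR = 42.9 + 22.1 + 13.6 + 19.2 + 11.2 = 109.0 kΩ.
By the voltage-divider rule, V = 12.9 × 42.90/109.0 = 5.077 V.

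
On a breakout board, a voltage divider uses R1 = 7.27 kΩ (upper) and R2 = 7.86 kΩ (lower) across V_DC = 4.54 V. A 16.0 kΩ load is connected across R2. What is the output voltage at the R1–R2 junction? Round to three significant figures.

First combine the lower leg with the load: R2 ‖ R_L = 5.271 kΩ.
Voltage divider with the loaded lower leg: V_out = 4.54 × 5.271/(7.27 + 5.271) = 4.54 × 0.4203 = 1.908 V.

V_out ≈ 1.91 V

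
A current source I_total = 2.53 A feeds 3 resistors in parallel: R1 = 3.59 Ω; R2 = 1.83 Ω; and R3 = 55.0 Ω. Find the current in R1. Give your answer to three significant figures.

I ≈ 0.836 A

Total conductance ΣG = 1/3.59 + 1/1.83 + 1/55.0 = 0.8432 (units of 1/Ω).
By the current-divider rule, I = I_total · G_k/ΣG = 2.53 × 0.3304 = 0.8358 A.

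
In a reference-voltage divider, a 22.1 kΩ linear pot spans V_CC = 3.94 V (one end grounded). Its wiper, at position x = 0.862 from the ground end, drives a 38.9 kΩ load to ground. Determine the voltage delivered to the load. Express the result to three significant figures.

Lower segment x·R_p = 19.05 kΩ; upper segment (1−x)·R_p = 3.050 kΩ.
Lower segment in parallel with the load: 19.05 ‖ 38.9 = 12.79 kΩ.
Then V_out = V_CC · 12.79/(3.050 + 12.79) = 3.181 V.

V_out ≈ 3.18 V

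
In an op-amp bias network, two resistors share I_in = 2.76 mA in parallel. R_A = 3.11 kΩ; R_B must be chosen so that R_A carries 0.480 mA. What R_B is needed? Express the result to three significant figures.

Two-branch current divider: I_A = I_in · R_B/(R_A + R_B).
With f = 0.1739, R_B = R_A · f/(1−f) = 3.11 × 0.2105 = 0.6547 kΩ.

R_B ≈ 0.655 kΩ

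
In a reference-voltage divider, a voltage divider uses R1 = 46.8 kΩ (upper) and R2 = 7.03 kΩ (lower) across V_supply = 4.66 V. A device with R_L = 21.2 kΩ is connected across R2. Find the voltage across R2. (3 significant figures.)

The load sits in parallel with R2, giving an effective lower resistance R2' = R2·R_L/(R2+R_L) = 5.279 kΩ.
Then V_out = V_supply · R2'/(R1 + R2') = 4.66 × 5.279/52.08 = 0.4724 V.
(Unloaded it would be 0.609 V; the load pulls it down.)

V_out ≈ 0.472 V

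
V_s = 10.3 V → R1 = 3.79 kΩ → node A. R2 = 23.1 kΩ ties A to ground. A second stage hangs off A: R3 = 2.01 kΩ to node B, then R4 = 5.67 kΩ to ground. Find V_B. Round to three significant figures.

V_B ≈ 4.59 V

Looking into the second stage from A: R3 + R4 = 7.680 kΩ appears in parallel with R2.
R2 ‖ (R3+R4) = 5.764 kΩ.
V_A = 10.3 × 5.764/(3.79 + 5.764) = 6.214 V.
Stage 2 is unloaded, so V_B = V_A · R4/(R3+R4) = 6.214 × 5.67/7.680 = 4.588 V.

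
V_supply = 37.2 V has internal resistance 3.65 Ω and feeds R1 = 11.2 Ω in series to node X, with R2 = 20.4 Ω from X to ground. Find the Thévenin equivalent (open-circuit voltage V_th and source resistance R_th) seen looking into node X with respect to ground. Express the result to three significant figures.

R1' = 3.65 + 11.2 = 14.85 Ω (source resistance + R1).
Open-circuit (no load on X): V_th = V_supply · R2/(R1' + R2) = 37.2 × 20.4/(14.85 + 20.4) = 21.53 V.
With V_supply suppressed (replaced by a short), R_th = R1' ‖ R2 = (14.85 × 20.4)/(14.85 + 20.4) = 8.594 Ω.

V_th ≈ 21.5 V, R_th ≈ 8.59 Ω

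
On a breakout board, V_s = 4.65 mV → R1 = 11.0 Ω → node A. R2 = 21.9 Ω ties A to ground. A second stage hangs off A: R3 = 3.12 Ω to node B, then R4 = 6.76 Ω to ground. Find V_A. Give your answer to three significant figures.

V_A ≈ 1.78 mV

Node A sees R2 in parallel with the series input of stage 2, R3 + R4 = 9.880 Ω.
Effective lower resistance at A: R2 ‖ 9.880 = 6.808 Ω.
First divider: V_A = V_s · 6.808/(11.0 + 6.808) = 1.778 mV.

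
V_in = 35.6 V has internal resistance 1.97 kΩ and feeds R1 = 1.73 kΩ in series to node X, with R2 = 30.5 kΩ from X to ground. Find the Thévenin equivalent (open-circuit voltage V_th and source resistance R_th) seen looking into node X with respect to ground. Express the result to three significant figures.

R1' = 1.97 + 1.73 = 3.700 kΩ (source resistance + R1).
With X open, the divider is unloaded: V_th = 35.6 × 30.5/34.20 = 31.75 V.
Looking into X with the source shorted: R_th = R1'·R2/(R1'+R2) = 3.700 × 30.5/34.20 = 3.300 kΩ.

V_th ≈ 31.7 V, R_th ≈ 3.30 kΩ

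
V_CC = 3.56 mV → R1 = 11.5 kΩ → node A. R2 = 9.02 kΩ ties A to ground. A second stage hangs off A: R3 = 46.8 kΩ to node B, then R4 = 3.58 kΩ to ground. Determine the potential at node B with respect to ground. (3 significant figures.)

V_B ≈ 0.101 mV

The second stage (R3 + R4 = 50.38 kΩ) loads node A in parallel with R2.
Effective lower resistance at A: R2 ‖ 50.38 = 7.650 kΩ.
First divider: V_A = V_CC · 7.650/(11.5 + 7.650) = 1.422 mV.
V_B = V_A × 0.07106 = 0.1011 mV.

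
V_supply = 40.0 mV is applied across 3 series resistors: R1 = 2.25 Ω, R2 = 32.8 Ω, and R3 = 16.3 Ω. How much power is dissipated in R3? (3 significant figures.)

P ≈ 9.89 µW

ΣR = 51.35 Ω → I = 40.0/51.35 = 0.7790 mA.
V(R3) = I·R = 12.70 mV; P = V·I = 12.70 × 0.7790 = 9.891 µW.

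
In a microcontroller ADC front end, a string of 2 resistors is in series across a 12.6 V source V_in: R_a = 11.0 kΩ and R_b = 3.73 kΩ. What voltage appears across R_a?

Series total: ΣR = 11.0 + 3.73 = 14.73 kΩ.
Voltage divider: V = V_in · (11.00 / 14.73) = 12.6 × 0.7468 = 9.409 V.

V ≈ 9.41 V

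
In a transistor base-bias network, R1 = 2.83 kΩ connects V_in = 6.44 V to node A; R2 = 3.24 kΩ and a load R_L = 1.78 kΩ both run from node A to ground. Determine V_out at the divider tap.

R2 ‖ R_L = (3.24 × 1.78)/(3.24 + 1.78) = 1.149 kΩ.
Voltage divider with the loaded lower leg: V_out = 6.44 × 1.149/(2.83 + 1.149) = 6.44 × 0.2887 = 1.859 V.
(Unloaded it would be 3.44 V; the load pulls it down.)

V_out ≈ 1.86 V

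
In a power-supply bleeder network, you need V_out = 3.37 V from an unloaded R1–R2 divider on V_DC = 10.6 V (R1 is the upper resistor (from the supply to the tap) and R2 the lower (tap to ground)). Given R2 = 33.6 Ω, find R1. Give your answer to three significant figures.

The divider ratio is R2/(R1+R2) = 3.37/10.6 = 0.3179.
Rearranging, R1 = R2·(1−k)/k = 33.6 × 2.145 = 72.09 Ω.

R1 ≈ 72.1 Ω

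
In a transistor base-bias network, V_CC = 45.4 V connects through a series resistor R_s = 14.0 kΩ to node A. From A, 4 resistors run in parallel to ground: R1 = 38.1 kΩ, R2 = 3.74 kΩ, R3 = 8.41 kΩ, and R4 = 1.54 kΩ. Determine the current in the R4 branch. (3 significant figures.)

Parallel bank: R_p = 1/(1/38.1 + 1/3.74 + 1/8.41 + 1/1.54) = 0.9417 kΩ.
V_A = 45.4 × 0.9417/14.94 = 2.861 V.
Branch current I = V_A/R4 = 2.861/1.54 = 1.858 mA.

I ≈ 1.86 mA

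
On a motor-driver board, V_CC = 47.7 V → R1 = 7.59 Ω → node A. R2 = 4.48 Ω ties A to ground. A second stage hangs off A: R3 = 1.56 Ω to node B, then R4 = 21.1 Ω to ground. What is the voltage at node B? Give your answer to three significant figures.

The second stage (R3 + R4 = 22.66 Ω) loads node A in parallel with R2.
R2 ‖ (R3+R4) = 3.740 Ω.
V_A = 47.7 × 3.740/(7.59 + 3.740) = 15.75 V.
Stage 2 is unloaded, so V_B = V_A · R4/(R3+R4) = 15.75 × 21.1/22.66 = 14.66 V.

V_B ≈ 14.7 V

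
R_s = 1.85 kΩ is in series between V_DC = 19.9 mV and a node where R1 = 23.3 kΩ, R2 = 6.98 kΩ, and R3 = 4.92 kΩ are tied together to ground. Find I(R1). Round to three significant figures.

Combine the parallel branches: R_p = (1/23.3 + 1/6.98 + 1/4.92)⁻¹ = 2.568 kΩ.
V_A = 19.9 × 2.568/4.418 = 11.57 mV.
I(R1) = V_A / R1 = 11.57/23.3 = 0.4964 µA.

I ≈ 0.496 µA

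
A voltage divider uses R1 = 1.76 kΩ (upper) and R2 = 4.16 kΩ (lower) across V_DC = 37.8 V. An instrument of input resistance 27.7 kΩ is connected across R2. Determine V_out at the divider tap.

First combine the lower leg with the load: R2 ‖ R_L = 3.617 kΩ.
Now apply the divider: V_out = 37.8 × 0.6727 = 25.43 V.
(Unloaded it would be 26.6 V; the load pulls it down.)

V_out ≈ 25.4 V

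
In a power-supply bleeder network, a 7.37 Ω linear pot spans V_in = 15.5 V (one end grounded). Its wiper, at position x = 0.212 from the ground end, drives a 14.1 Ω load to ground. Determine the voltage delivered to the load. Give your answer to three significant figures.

V_out ≈ 3.02 V

Lower segment x·R_p = 1.562 Ω; upper segment (1−x)·R_p = 5.808 Ω.
(x·R_p) ‖ R_L = 1.407 Ω.
V_out = 15.5 × 1.407/(5.808 + 1.407) = 3.022 V.
(Unloaded: V_out = x·V_in = 3.29 V.)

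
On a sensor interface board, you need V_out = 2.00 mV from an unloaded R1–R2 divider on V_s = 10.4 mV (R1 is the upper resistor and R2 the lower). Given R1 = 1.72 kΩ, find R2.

R2 ≈ 0.410 kΩ

V_out/V_s = R2/(R1+R2) = 0.1923.
R2 = R1 · 0.1923/(1 − 0.1923) = 0.4095 kΩ.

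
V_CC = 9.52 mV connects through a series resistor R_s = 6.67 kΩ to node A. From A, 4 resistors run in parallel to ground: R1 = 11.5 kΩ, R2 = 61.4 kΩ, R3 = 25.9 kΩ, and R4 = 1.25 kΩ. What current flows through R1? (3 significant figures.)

I ≈ 0.114 µA

Combine the parallel branches: R_p = (1/11.5 + 1/61.4 + 1/25.9 + 1/1.25)⁻¹ = 1.062 kΩ.
V_A by voltage divider: V_A = 9.52 × 1.062/(6.67 + 1.062) = 1.307 mV.
I(R1) = V_A / R1 = 1.307/11.5 = 0.1137 µA.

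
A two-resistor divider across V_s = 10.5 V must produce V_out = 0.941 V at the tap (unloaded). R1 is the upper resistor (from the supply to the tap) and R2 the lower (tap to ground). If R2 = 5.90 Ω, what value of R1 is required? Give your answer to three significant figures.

R1 ≈ 59.9 Ω

V_out/V_s = R2/(R1+R2) = 0.08962.
R1 = R2·(1/k − 1) = 5.90 × 10.16 = 59.93 Ω.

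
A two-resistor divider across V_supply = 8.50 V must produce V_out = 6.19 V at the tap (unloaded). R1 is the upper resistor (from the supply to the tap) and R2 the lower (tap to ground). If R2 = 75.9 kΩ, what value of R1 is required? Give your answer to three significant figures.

V_out/V_supply = R2/(R1+R2) = 0.7282.
R1 = R2·(1/k − 1) = 75.9 × 0.3732 = 28.32 kΩ.

R1 ≈ 28.3 kΩ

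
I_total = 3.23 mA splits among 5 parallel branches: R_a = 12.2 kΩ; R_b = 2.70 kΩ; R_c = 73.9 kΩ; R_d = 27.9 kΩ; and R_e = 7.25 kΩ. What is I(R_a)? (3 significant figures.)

Conductances: ΣG = 1/12.2 + 1/2.70 + 1/73.9 + 1/27.9 + 1/7.25 = 0.6396 (1/kΩ).
Current divider: I(R_a) = I_total · G_k/ΣG = 3.23 × (0.08197/0.6396) = 3.23 × 0.1281 = 0.4139 mA.

I ≈ 0.414 mA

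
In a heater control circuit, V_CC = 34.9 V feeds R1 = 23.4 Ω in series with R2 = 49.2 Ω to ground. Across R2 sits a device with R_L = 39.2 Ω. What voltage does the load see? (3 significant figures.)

First combine the lower leg with the load: R2 ‖ R_L = 21.82 Ω.
Then V_out = V_CC · R2'/(R1 + R2') = 34.9 × 21.82/45.22 = 16.84 V.
(Unloaded it would be 23.7 V; the load pulls it down.)

V_out ≈ 16.8 V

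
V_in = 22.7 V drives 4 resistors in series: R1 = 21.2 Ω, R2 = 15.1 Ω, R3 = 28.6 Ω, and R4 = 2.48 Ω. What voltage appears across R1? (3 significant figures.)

Series total: ΣR = 21.2 + 15.1 + 28.6 + 2.48 = 67.38 Ω.
By the voltage-divider rule, V = 22.7 × 21.20/67.38 = 7.142 V.

V ≈ 7.14 V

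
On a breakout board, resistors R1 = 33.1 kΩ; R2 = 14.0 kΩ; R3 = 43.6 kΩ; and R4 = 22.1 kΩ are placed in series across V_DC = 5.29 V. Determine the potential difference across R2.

V ≈ 0.657 V

ΣR = 33.1 + 14.0 + 43.6 + 22.1 = 112.8 kΩ.
V = V_DC · R/ΣR = 5.29 × 0.1241 = 0.6566 V.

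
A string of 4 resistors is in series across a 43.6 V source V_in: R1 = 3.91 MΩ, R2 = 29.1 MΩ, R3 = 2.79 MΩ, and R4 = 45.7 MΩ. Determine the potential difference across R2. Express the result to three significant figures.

ΣR = 3.91 + 29.1 + 2.79 + 45.7 = 81.50 MΩ.
By the voltage-divider rule, V = 43.6 × 29.10/81.50 = 15.57 V.

V ≈ 15.6 V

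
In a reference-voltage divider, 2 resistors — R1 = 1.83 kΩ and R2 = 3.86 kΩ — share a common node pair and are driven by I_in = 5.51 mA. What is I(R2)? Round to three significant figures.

Two-branch current divider: I_k = I_in · R_other/(R_1 + R_2).
I(R2) = 5.51 × 1.83/(1.83 + 3.86) = 5.51 × 0.3216 = 1.772 mA.

I ≈ 1.77 mA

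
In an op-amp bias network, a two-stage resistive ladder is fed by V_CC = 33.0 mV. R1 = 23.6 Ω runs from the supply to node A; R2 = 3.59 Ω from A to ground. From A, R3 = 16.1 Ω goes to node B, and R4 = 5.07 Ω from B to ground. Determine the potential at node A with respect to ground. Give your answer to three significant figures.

Node A sees R2 in parallel with the series input of stage 2, R3 + R4 = 21.17 Ω.
R2 ‖ (R3+R4) = 3.069 Ω.
First divider: V_A = V_CC · 3.069/(23.6 + 3.069) = 3.798 mV.

V_A ≈ 3.80 mV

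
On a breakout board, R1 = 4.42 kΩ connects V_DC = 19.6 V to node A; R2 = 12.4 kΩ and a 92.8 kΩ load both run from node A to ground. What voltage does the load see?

R2 ‖ R_L = (12.4 × 92.8)/(12.4 + 92.8) = 10.94 kΩ.
Then V_out = V_DC · R2'/(R1 + R2') = 19.6 × 10.94/15.36 = 13.96 V.
(Unloaded it would be 14.4 V; the load pulls it down.)

V_out ≈ 14.0 V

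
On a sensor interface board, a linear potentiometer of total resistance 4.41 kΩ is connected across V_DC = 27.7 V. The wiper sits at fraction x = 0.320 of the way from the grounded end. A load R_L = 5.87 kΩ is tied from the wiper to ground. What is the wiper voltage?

V_out ≈ 7.62 V

Lower segment x·R_p = 1.411 kΩ; upper segment (1−x)·R_p = 2.999 kΩ.
Lower segment in parallel with the load: 1.411 ‖ 5.87 = 1.138 kΩ.
Loaded-divider output: V_out = 27.7 × 0.2750 = 7.619 V.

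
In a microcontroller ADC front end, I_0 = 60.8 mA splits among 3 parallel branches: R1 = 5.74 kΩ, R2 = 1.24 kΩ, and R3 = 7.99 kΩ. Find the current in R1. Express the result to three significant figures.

I ≈ 9.58 mA

Total conductance ΣG = 1/5.74 + 1/1.24 + 1/7.99 = 1.106 (units of 1/kΩ).
Current divider: I(R1) = I_0 · G_k/ΣG = 60.8 × (0.1742/1.106) = 60.8 × 0.1575 = 9.579 mA.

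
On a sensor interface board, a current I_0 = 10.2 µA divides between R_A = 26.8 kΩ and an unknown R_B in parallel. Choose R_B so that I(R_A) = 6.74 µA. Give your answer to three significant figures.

R_B ≈ 52.2 kΩ

The fraction through R_A equals R_B/(R_A+R_B).
6.74/10.2 = R_B/(R_A + R_B) → R_B = R_A · (0.6608)/(1 − 0.6608) = 26.8 × 1.948 = 52.21 kΩ.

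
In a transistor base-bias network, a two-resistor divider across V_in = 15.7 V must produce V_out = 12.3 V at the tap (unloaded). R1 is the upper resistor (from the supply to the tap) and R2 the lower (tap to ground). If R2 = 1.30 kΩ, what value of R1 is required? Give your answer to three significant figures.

R1 ≈ 0.359 kΩ

V_out/V_in = R2/(R1+R2) = 0.7834.
So R1 = R2 · (V_in/V_out − 1) = 1.30 × (15.7/12.3 − 1) = 1.30 × 0.2764 = 0.3593 kΩ.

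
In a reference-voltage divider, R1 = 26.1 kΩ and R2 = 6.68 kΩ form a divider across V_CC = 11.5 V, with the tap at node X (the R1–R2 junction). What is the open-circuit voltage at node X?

V_th is the unloaded tap voltage: V_CC · R2/(R1+R2) = 11.5 × 0.2038 = 2.344 V.

V_th ≈ 2.34 V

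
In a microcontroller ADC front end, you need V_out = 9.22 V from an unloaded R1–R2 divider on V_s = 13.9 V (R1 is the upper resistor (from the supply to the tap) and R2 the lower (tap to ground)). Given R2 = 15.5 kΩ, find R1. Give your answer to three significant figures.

V_out/V_s = R2/(R1+R2) = 0.6633.
So R1 = R2 · (V_s/V_out − 1) = 15.5 × (13.9/9.22 − 1) = 15.5 × 0.5076 = 7.868 kΩ.

R1 ≈ 7.87 kΩ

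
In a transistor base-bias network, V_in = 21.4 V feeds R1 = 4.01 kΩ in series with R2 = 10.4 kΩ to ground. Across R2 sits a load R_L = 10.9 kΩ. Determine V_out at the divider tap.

V_out ≈ 12.2 V

The load sits in parallel with R2, giving an effective lower resistance R2' = R2·R_L/(R2+R_L) = 5.322 kΩ.
Then V_out = V_in · R2'/(R1 + R2') = 21.4 × 5.322/9.332 = 12.20 V.
(Unloaded it would be 15.4 V; the load pulls it down.)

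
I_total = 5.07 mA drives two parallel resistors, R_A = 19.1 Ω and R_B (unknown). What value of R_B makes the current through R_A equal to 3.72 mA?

The fraction through R_A equals R_B/(R_A+R_B).
3.72/5.07 = R_B/(R_A + R_B) → R_B = R_A · (0.7337)/(1 − 0.7337) = 19.1 × 2.756 = 52.63 Ω.

R_B ≈ 52.6 Ω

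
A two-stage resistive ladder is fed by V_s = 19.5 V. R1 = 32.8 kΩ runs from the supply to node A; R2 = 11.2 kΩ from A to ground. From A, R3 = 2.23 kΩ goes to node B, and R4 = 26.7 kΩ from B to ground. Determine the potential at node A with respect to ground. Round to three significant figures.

V_A ≈ 3.85 V

Node A sees R2 in parallel with the series input of stage 2, R3 + R4 = 28.93 kΩ.
R2 ‖ (R3+R4) = 8.074 kΩ.
First divider: V_A = V_s · 8.074/(32.8 + 8.074) = 3.852 V.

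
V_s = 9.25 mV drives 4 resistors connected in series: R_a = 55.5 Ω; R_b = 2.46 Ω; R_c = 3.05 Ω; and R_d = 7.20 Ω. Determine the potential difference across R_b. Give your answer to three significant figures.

ΣR = 55.5 + 2.46 + 3.05 + 7.20 = 68.21 Ω.
By the voltage-divider rule, V = 9.25 × 2.460/68.21 = 0.3336 mV.

V ≈ 0.334 mV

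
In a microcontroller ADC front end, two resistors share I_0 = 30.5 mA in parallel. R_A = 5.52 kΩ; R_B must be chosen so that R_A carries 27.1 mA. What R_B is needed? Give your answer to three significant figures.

Two-branch current divider: I_A = I_0 · R_B/(R_A + R_B).
With f = 0.8885, R_B = R_A · f/(1−f) = 5.52 × 7.971 = 44.00 kΩ.

R_B ≈ 44.0 kΩ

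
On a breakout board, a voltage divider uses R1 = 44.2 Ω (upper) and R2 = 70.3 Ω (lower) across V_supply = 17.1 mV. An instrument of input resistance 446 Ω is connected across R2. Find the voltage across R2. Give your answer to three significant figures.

V_out ≈ 9.90 mV

R2 ‖ R_L = (70.3 × 446)/(70.3 + 446) = 60.73 Ω.
Then V_out = V_supply · R2'/(R1 + R2') = 17.1 × 60.73/104.9 = 9.897 mV.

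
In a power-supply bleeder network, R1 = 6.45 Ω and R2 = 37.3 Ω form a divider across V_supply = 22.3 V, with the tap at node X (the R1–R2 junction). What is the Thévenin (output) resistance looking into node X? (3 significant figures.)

R_th ≈ 5.50 Ω

With V_supply suppressed (replaced by a short), R_th = R1 ‖ R2 = (6.450 × 37.3)/(6.450 + 37.3) = 5.499 Ω.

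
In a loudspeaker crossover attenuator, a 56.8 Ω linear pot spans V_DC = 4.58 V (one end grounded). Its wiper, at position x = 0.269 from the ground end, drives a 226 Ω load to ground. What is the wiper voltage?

Split the track: R_lower = x·R_p = 15.28 Ω, R_upper = (1−x)·R_p = 41.52 Ω.
(x·R_p) ‖ R_L = 14.31 Ω.
Loaded-divider output: V_out = 4.58 × 0.2563 = 1.174 V.

V_out ≈ 1.17 V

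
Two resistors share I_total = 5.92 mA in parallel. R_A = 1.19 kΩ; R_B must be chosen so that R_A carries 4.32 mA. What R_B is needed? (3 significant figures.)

Two-branch current divider: I_A = I_total · R_B/(R_A + R_B).
With f = 0.7297, R_B = R_A · f/(1−f) = 1.19 × 2.700 = 3.213 kΩ.

R_B ≈ 3.21 kΩ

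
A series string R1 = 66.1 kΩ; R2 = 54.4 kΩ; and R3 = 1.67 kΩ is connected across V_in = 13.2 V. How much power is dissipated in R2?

P ≈ 0.635 mW

ΣR = 122.2 kΩ → I = 13.2/122.2 = 0.1080 mA.
P = I²R = 0.01167 × 54.4 = 0.6351 mW.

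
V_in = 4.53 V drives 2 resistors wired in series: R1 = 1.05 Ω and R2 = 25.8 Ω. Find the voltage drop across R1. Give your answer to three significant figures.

V ≈ 0.177 V

ΣR = 1.05 + 25.8 = 26.85 Ω.
Voltage divider: V = V_in · (1.050 / 26.85) = 4.53 × 0.03911 = 0.1772 V.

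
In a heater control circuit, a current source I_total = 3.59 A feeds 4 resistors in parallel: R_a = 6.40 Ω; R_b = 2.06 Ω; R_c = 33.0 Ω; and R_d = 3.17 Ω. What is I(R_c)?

ΣG = 1/6.40 + 1/2.06 + 1/33.0 + 1/3.17 = 0.9874.
Current divider: I(R_c) = I_total · G_k/ΣG = 3.59 × (0.03030/0.9874) = 3.59 × 0.03069 = 0.1102 A.

I ≈ 0.110 A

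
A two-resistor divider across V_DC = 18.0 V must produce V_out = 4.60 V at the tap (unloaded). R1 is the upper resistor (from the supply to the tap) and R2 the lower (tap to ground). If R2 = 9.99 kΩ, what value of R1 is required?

R1 ≈ 29.1 kΩ

Required fraction k = V_out/V_DC = 0.2556.
R1 = R2·(1/k − 1) = 9.99 × 2.913 = 29.10 kΩ.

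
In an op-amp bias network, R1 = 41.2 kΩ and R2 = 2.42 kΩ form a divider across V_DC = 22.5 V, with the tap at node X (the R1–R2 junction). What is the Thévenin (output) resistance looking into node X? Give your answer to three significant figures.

With V_DC suppressed (replaced by a short), R_th = R1 ‖ R2 = (41.20 × 2.42)/(41.20 + 2.42) = 2.286 kΩ.

R_th ≈ 2.29 kΩ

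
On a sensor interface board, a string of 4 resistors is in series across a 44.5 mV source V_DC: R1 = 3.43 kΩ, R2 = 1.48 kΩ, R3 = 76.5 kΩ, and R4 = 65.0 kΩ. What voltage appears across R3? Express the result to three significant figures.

V ≈ 23.3 mV

ΣR = 3.43 + 1.48 + 76.5 + 65.0 = 146.4 kΩ.
By the voltage-divider rule, V = 44.5 × 76.50/146.4 = 23.25 mV.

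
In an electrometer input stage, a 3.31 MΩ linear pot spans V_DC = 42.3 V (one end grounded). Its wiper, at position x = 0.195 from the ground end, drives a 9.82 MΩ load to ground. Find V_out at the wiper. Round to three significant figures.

V_out ≈ 7.83 V

Lower segment x·R_p = 0.6455 MΩ; upper segment (1−x)·R_p = 2.665 MΩ.
(x·R_p) ‖ R_L = 0.6056 MΩ.
Then V_out = V_DC · 0.6056/(2.665 + 0.6056) = 7.834 V.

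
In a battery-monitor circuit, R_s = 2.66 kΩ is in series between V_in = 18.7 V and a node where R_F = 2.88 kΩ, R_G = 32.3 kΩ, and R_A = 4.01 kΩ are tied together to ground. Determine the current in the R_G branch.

Parallel bank: R_p = 1/(1/2.88 + 1/32.3 + 1/4.01) = 1.593 kΩ.
Node voltage V_A = V_in · R_p/(R_s + R_p) = 18.7 × 0.3746 = 7.006 V.
Branch current I = V_A/R_G = 7.006/32.3 = 0.2169 mA.

I ≈ 0.217 mA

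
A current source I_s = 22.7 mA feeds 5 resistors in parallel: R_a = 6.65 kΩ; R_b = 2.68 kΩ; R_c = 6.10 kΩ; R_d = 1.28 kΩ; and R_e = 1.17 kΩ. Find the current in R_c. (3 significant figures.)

Total conductance ΣG = 1/6.65 + 1/2.68 + 1/6.10 + 1/1.28 + 1/1.17 = 2.323 (units of 1/kΩ).
By the current-divider rule, I = I_s · G_k/ΣG = 22.7 × 0.07056 = 1.602 mA.

I ≈ 1.60 mA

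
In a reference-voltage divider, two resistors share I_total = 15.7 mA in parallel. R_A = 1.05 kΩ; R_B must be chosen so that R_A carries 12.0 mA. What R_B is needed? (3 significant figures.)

Two-branch current divider: I_A = I_total · R_B/(R_A + R_B).
With f = 0.7643, R_B = R_A · f/(1−f) = 1.05 × 3.243 = 3.405 kΩ.

R_B ≈ 3.41 kΩ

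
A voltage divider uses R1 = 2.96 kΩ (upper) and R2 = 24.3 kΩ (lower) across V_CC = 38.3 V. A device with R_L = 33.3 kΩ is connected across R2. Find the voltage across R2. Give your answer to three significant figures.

First combine the lower leg with the load: R2 ‖ R_L = 14.05 kΩ.
Voltage divider with the loaded lower leg: V_out = 38.3 × 14.05/(2.96 + 14.05) = 38.3 × 0.8260 = 31.63 V.

V_out ≈ 31.6 V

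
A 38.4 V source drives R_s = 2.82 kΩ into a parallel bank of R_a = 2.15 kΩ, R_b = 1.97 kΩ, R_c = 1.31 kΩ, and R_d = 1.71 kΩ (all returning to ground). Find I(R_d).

I ≈ 2.98 mA

Combine the parallel branches: R_p = (1/2.15 + 1/1.97 + 1/1.31 + 1/1.71)⁻¹ = 0.4309 kΩ.
V_A = 38.4 × 0.4309/3.251 = 5.090 V.
Branch current I = V_A/R_d = 5.090/1.71 = 2.976 mA.
(Check via current divider: I_total = 11.81 mA; share G_k/ΣG = 0.2520 → same result.)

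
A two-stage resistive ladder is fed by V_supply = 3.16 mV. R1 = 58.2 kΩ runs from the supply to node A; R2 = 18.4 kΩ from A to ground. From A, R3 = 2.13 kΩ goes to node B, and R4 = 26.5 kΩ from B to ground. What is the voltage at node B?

V_B ≈ 0.472 mV

The second stage (R3 + R4 = 28.63 kΩ) loads node A in parallel with R2.
R2 ‖ (R3+R4) = 11.20 kΩ.
V_A = 3.16 × 11.20/(58.2 + 11.20) = 0.5100 mV.
Stage 2 is unloaded, so V_B = V_A · R4/(R3+R4) = 0.5100 × 26.5/28.63 = 0.4721 mV.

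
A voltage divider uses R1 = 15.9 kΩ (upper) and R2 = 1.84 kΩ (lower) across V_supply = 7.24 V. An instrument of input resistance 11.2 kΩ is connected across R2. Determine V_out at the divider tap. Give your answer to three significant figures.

V_out ≈ 0.655 V

R2 ‖ R_L = (1.84 × 11.2)/(1.84 + 11.2) = 1.580 kΩ.
Now apply the divider: V_out = 7.24 × 0.09041 = 0.6546 V.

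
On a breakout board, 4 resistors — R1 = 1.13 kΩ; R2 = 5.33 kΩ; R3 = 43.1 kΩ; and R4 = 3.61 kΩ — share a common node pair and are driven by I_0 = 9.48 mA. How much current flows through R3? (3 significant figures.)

I ≈ 0.160 mA

ΣG = 1/1.13 + 1/5.33 + 1/43.1 + 1/3.61 = 1.373.
Current divider: I(R3) = I_0 · G_k/ΣG = 9.48 × (0.02320/1.373) = 9.48 × 0.01690 = 0.1602 mA.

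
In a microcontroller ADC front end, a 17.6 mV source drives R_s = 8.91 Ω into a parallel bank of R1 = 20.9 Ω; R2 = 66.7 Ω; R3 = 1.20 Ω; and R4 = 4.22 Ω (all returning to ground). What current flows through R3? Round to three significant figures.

I ≈ 1.32 mA

Combine the parallel branches: R_p = (1/20.9 + 1/66.7 + 1/1.20 + 1/4.22)⁻¹ = 0.8825 Ω.
Node voltage V_A = V_DC · R_p/(R_s + R_p) = 17.6 × 0.09012 = 1.586 mV.
Branch current I = V_A/R3 = 1.586/1.20 = 1.322 mA.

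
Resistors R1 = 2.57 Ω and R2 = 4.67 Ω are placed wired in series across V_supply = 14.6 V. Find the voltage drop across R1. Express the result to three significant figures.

V ≈ 5.18 V

Total series resistance ΣR = 2.57 + 4.67 = 7.240 Ω.
By the voltage-divider rule, V = 14.6 × 2.570/7.240 = 5.183 V.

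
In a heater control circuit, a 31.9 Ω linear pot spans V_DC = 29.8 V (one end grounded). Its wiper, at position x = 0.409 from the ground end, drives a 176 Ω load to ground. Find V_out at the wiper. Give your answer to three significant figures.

V_out ≈ 11.7 V

Lower segment x·R_p = 13.05 Ω; upper segment (1−x)·R_p = 18.85 Ω.
R_L loads the lower segment: effective lower R = 12.15 Ω.
V_out = 29.8 × 12.15/(18.85 + 12.15) = 11.68 V.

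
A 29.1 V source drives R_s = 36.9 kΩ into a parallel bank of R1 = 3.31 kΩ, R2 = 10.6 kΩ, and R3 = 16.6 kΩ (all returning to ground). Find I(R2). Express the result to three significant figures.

Equivalent of the parallel group: R_p = 2.190 kΩ.
V_A by voltage divider: V_A = 29.1 × 2.190/(36.9 + 2.190) = 1.630 V.
I(R2) = V_A / R2 = 1.630/10.6 = 0.1538 mA.

I ≈ 0.154 mA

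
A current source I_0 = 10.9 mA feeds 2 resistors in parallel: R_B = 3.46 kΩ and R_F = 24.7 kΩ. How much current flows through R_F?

I ≈ 1.34 mA

For two parallel branches, I_k = I_0 · (other R)/(sum of R).
I(R_F) = 10.9 × 3.46/(3.46 + 24.7) = 10.9 × 0.1229 = 1.339 mA.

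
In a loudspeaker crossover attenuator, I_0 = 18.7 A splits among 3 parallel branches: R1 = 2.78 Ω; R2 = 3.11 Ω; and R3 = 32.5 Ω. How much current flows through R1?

Total conductance ΣG = 1/2.78 + 1/3.11 + 1/32.5 = 0.7120 (units of 1/Ω).
R1 takes the fraction G_k/ΣG = 0.3597/0.7120 = 0.5052, so I = 18.7 × 0.5052 = 9.447 A.

I ≈ 9.45 A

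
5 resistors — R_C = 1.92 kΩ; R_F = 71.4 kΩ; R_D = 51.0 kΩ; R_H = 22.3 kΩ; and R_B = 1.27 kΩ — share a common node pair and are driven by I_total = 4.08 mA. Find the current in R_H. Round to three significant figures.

Total conductance ΣG = 1/1.92 + 1/71.4 + 1/51.0 + 1/22.3 + 1/1.27 = 1.387 (units of 1/kΩ).
By the current-divider rule, I = I_total · G_k/ΣG = 4.08 × 0.03234 = 0.1319 mA.

I ≈ 0.132 mA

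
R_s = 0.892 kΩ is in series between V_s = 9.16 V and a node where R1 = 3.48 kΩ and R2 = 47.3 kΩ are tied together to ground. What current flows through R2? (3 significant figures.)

Equivalent of the parallel group: R_p = 3.242 kΩ.
V_A = 9.16 × 3.242/4.134 = 7.183 V.
I(R2) = V_A / R2 = 7.183/47.3 = 0.1519 mA.
(Equivalently: I_total = 2.216 mA, then current-divider fraction G_k/ΣG = 0.06853.)

I ≈ 0.152 mA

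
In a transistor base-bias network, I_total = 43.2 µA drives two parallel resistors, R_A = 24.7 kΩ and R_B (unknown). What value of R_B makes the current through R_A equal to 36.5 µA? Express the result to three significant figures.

The fraction through R_A equals R_B/(R_A+R_B).
36.5/43.2 = R_B/(R_A + R_B) → R_B = R_A · (0.8449)/(1 − 0.8449) = 24.7 × 5.448 = 134.6 kΩ.

R_B ≈ 135 kΩ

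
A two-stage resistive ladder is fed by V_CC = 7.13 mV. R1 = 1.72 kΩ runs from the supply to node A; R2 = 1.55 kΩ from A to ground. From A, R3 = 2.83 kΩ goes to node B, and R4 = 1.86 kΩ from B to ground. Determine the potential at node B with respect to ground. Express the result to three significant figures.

Looking into the second stage from A: R3 + R4 = 4.690 kΩ appears in parallel with R2.
Effective lower resistance at A: R2 ‖ 4.690 = 1.165 kΩ.
First divider: V_A = V_CC · 1.165/(1.72 + 1.165) = 2.879 mV.
V_B = V_A × 0.3966 = 1.142 mV.

V_B ≈ 1.14 mV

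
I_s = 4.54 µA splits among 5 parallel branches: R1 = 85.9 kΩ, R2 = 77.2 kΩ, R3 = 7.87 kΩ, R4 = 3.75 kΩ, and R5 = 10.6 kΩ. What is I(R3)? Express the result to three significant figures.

Total conductance ΣG = 1/85.9 + 1/77.2 + 1/7.87 + 1/3.75 + 1/10.6 = 0.5127 (units of 1/kΩ).
By the current-divider rule, I = I_s · G_k/ΣG = 4.54 × 0.2479 = 1.125 µA.

I ≈ 1.13 µA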